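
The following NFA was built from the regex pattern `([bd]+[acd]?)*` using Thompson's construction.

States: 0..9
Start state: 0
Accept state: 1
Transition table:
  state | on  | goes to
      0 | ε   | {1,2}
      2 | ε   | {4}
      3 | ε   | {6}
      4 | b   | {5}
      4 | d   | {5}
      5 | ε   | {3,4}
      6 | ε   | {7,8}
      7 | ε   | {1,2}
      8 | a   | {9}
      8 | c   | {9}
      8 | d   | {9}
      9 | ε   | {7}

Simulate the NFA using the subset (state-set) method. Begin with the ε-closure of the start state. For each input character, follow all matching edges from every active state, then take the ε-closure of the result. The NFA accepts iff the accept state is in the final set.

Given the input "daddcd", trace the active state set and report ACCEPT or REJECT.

S₀ = ε-closure({0}) = {0,1,2,4}
'd' @ 1: {1,2,3,4,5,6,7,8}  ✓accept
'a' @ 2: {1,2,4,7,9}  ✓accept
'd' @ 3: {1,2,3,4,5,6,7,8}  ✓accept
'd' @ 4: {1,2,3,4,5,6,7,8,9}  ✓accept
'c' @ 5: {1,2,4,7,9}  ✓accept
'd' @ 6: {1,2,3,4,5,6,7,8}  ✓accept
end set {1,2,3,4,5,6,7,8} — state 1 in

Answer: ACCEPT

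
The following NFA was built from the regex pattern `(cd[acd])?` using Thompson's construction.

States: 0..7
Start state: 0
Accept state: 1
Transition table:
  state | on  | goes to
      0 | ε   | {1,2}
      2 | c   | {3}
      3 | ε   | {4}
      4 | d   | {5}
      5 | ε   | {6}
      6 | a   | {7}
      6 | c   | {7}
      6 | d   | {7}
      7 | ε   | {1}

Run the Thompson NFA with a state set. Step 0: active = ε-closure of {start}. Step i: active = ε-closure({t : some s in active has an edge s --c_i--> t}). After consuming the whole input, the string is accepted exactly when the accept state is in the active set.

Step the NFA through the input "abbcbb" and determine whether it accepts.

Answer: REJECT

Steps:
S₀ = ε-closure({0}) = {0,1,2}
'a' @ 1: {}  — no active states
rest 'bbcbb' ignored (set empty)
final: {}; accept 1 not in set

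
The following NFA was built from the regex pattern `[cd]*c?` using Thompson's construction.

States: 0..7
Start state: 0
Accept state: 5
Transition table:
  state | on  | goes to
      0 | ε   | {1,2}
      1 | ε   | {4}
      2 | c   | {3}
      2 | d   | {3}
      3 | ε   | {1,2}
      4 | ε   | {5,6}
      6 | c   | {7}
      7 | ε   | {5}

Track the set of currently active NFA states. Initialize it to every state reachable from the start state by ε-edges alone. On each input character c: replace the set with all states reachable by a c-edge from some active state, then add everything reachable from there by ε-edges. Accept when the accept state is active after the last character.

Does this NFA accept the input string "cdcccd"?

Answer: ACCEPT

Steps:
S₀ = ε-closure({0}) = {0,1,2,4,5,6}
'c' @ 1: {1,2,3,4,5,6,7}  (accept∈set)
'd' @ 2: {1,2,3,4,5,6}  (accept∈set)
'c' @ 3: {1,2,3,4,5,6,7}  (accept∈set)
'c' @ 4: {1,2,3,4,5,6,7}  (accept∈set)
'c' @ 5: {1,2,3,4,5,6,7}  (accept∈set)
'd' @ 6: {1,2,3,4,5,6}  (accept∈set)
end set {1,2,3,4,5,6} — state 5 in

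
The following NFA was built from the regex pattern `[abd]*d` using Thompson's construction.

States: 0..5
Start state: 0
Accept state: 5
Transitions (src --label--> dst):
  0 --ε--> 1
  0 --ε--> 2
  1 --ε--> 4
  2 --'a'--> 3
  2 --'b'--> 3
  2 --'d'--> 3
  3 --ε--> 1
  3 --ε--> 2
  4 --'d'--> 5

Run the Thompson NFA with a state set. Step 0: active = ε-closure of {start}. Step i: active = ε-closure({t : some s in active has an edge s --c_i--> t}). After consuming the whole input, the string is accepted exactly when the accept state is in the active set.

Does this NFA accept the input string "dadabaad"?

start: ε-closure({0}) = {0,1,2,4}
'd' @ 1: {1,2,3,4,5}  ✓accept
'a' @ 2: {1,2,3,4}
'd' @ 3: {1,2,3,4,5}  ✓accept
'a' @ 4: {1,2,3,4}
'b' @ 5: {1,2,3,4}
'a' @ 6: {1,2,3,4}
'a' @ 7: {1,2,3,4}
'd' @ 8: {1,2,3,4,5}  ✓accept
end set {1,2,3,4,5} — state 5 in

Answer: ACCEPT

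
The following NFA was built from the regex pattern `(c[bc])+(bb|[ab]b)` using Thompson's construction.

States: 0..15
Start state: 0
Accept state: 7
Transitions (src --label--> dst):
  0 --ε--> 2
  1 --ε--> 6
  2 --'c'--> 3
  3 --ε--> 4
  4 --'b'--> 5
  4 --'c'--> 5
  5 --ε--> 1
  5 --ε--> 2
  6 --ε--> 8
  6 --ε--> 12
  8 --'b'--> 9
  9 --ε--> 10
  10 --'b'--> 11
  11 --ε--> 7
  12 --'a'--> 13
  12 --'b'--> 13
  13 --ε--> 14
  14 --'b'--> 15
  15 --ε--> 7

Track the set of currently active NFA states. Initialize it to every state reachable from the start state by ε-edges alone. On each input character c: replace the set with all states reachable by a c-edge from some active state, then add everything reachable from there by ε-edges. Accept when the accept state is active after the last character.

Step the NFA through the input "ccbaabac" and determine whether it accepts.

Answer: REJECT

Steps:
S₀ = ε-closure({0}) = {0,2}
'c' @ 1: {3,4}
'c' @ 2: {1,2,5,6,8,12}
'b' @ 3: {9,10,13,14}
'a' @ 4: {}  — no active states
rest 'abac' ignored (set empty)
end set {} — state 7 not in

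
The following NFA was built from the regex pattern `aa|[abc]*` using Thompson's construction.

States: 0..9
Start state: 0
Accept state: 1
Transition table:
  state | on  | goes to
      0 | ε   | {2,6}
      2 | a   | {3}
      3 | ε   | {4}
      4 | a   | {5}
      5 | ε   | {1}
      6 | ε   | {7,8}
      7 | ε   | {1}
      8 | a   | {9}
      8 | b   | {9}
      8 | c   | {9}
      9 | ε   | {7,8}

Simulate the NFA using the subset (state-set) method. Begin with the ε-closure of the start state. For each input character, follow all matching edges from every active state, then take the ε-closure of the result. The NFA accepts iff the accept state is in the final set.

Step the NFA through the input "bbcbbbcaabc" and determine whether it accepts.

initial (ε-close {0}): {0,1,2,6,7,8}
'b' @ 1: {1,7,8,9}  (accept∈set)
'b' @ 2: {1,7,8,9}  (accept∈set)
'c' @ 3: {1,7,8,9}  (accept∈set)
'b' @ 4: {1,7,8,9}  (accept∈set)
'b' @ 5: {1,7,8,9}  (accept∈set)
'b' @ 6: {1,7,8,9}  (accept∈set)
'c' @ 7: {1,7,8,9}  (accept∈set)
'a' @ 8: {1,7,8,9}  (accept∈set)
'a' @ 9: {1,7,8,9}  (accept∈set)
'b' @ 10: {1,7,8,9}  (accept∈set)
'c' @ 11: {1,7,8,9}  (accept∈set)
after full input: {1,7,8,9}  (accept=1 in)

Answer: ACCEPT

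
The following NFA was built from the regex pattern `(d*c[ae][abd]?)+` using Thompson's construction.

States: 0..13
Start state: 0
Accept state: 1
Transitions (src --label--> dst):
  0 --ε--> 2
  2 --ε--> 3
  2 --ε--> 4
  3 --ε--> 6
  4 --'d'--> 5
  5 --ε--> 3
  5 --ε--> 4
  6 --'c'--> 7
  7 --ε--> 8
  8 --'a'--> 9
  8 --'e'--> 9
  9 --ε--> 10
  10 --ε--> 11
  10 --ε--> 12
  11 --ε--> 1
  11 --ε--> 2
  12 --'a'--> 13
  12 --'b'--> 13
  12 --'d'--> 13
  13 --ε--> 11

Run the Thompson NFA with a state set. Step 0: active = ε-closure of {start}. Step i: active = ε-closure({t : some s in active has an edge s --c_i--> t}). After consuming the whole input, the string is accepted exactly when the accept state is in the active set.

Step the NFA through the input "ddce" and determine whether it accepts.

Answer: ACCEPT

Steps:
start: ε-closure({0}) = {0,2,3,4,6}
'd' @ 1: {3,4,5,6}
'd' @ 2: {3,4,5,6}
'c' @ 3: {7,8}
'e' @ 4: {1,2,3,4,6,9,10,11,12}  ✓accept
end set {1,2,3,4,6,9,10,11,12} — state 1 in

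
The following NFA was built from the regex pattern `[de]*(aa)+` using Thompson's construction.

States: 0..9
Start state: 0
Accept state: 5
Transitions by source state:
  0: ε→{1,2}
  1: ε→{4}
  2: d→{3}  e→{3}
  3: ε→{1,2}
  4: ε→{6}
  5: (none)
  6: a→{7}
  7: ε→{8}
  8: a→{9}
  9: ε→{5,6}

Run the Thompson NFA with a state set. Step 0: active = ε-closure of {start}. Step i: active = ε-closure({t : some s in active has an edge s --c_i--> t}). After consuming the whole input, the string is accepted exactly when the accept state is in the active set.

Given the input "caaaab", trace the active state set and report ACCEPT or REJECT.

S₀ = ε-closure({0}) = {0,1,2,4,6}
'c' @ 1: {}  — no active states
rest 'aaaab' ignored (set empty)
after full input: {}  (accept=5 not in)

Answer: REJECT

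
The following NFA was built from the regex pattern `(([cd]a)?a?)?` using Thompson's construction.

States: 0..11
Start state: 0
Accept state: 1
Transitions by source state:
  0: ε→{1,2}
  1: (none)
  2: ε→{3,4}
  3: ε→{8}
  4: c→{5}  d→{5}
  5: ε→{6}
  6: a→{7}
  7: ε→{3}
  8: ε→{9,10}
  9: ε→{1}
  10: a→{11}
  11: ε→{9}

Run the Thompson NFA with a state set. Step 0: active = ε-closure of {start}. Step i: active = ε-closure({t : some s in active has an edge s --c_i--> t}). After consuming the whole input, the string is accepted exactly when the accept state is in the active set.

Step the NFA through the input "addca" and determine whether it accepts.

Answer: REJECT

Trace:
S₀ = ε-closure({0}) = {0,1,2,3,4,8,9,10}
'a' @ 1: {1,9,11}  ✓accept
'd' @ 2: {}  — state set empty
rest 'dca' ignored (set empty)
end set {} — state 1 not in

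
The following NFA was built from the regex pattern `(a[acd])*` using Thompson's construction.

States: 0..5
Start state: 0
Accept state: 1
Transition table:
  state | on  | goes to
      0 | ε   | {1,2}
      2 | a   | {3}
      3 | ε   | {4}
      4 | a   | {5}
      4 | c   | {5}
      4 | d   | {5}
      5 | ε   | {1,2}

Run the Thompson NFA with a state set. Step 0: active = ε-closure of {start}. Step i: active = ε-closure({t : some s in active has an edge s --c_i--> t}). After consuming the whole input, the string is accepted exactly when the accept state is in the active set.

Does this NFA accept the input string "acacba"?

S₀ = ε-closure({0}) = {0,1,2}
'a' @ 1: {3,4}
'c' @ 2: {1,2,5}  ✓accept
'a' @ 3: {3,4}
'c' @ 4: {1,2,5}  ✓accept
'b' @ 5: {}  — no active states
rest 'a' ignored (set empty)
end set {} — state 1 not in

Answer: REJECT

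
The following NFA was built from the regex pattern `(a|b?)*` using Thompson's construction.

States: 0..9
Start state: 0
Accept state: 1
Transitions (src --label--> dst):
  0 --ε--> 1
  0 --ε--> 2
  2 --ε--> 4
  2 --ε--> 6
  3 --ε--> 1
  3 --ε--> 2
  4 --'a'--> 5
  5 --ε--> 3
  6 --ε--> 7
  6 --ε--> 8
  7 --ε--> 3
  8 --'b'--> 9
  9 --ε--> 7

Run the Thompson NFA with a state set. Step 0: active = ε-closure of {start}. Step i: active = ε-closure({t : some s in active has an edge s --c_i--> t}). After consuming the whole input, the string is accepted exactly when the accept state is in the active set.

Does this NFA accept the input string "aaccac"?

initial (ε-close {0}): {0,1,2,3,4,6,7,8}
'a' @ 1: {1,2,3,4,5,6,7,8}  [accepting]
'a' @ 2: {1,2,3,4,5,6,7,8}  [accepting]
'c' @ 3: {}  — dead — no transitions
rest 'cac' ignored (set empty)
final: {}; accept 1 not in set

Answer: REJECT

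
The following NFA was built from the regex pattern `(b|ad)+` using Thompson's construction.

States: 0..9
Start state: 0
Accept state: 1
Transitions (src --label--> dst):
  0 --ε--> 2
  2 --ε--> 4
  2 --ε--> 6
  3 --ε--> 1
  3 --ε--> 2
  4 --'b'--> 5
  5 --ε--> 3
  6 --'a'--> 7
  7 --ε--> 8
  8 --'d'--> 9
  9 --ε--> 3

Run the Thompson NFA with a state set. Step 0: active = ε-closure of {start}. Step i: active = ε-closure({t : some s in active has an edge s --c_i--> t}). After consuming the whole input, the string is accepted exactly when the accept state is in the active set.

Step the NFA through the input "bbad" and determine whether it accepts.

initial (ε-close {0}): {0,2,4,6}
'b' @ 1: {1,2,3,4,5,6}  (accept∈set)
'b' @ 2: {1,2,3,4,5,6}  (accept∈set)
'a' @ 3: {7,8}
'd' @ 4: {1,2,3,4,6,9}  (accept∈set)
end set {1,2,3,4,6,9} — state 1 in

Answer: ACCEPT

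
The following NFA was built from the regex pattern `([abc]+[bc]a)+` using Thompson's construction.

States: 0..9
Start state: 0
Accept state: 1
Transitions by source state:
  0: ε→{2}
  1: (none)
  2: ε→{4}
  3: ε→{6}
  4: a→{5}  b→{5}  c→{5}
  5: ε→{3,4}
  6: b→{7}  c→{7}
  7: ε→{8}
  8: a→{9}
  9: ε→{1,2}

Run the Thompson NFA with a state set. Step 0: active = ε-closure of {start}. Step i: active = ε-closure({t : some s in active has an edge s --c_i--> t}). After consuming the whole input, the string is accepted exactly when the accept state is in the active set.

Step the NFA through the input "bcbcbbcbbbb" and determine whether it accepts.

S₀ = ε-closure({0}) = {0,2,4}
'b' @ 1: {3,4,5,6}
'c' @ 2: {3,4,5,6,7,8}
'b' @ 3: {3,4,5,6,7,8}
'c' @ 4: {3,4,5,6,7,8}
'b' @ 5: {3,4,5,6,7,8}
'b' @ 6: {3,4,5,6,7,8}
'c' @ 7: {3,4,5,6,7,8}
'b' @ 8: {3,4,5,6,7,8}
'b' @ 9: {3,4,5,6,7,8}
'b' @ 10: {3,4,5,6,7,8}
'b' @ 11: {3,4,5,6,7,8}
after full input: {3,4,5,6,7,8}  (accept=1 not in)

Answer: REJECT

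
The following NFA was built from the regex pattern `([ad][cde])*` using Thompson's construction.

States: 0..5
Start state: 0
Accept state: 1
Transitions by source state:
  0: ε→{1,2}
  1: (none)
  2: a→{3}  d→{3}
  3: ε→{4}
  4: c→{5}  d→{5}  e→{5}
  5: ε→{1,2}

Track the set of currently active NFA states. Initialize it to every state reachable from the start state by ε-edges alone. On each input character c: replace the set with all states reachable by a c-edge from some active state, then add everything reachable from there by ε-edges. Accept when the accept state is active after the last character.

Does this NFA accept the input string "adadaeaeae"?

S₀ = ε-closure({0}) = {0,1,2}
'a' @ 1: {3,4}
'd' @ 2: {1,2,5}  ✓accept
'a' @ 3: {3,4}
'd' @ 4: {1,2,5}  ✓accept
'a' @ 5: {3,4}
'e' @ 6: {1,2,5}  ✓accept
'a' @ 7: {3,4}
'e' @ 8: {1,2,5}  ✓accept
'a' @ 9: {3,4}
'e' @ 10: {1,2,5}  ✓accept
end set {1,2,5} — state 1 in

Answer: ACCEPT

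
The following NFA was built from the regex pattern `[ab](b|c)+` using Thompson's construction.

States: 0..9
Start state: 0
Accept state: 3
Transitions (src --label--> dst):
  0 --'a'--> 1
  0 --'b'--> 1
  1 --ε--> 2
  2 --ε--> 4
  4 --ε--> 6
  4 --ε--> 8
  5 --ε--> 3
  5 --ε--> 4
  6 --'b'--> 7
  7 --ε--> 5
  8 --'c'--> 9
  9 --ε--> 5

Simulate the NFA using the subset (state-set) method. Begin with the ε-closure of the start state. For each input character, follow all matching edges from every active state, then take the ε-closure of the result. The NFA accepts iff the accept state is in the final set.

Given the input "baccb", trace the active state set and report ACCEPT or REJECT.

Answer: REJECT

Derivation:
initial (ε-close {0}): {0}
'b' @ 1: {1,2,4,6,8}
'a' @ 2: {}  — no active states
rest 'ccb' ignored (set empty)
after full input: {}  (accept=3 not in)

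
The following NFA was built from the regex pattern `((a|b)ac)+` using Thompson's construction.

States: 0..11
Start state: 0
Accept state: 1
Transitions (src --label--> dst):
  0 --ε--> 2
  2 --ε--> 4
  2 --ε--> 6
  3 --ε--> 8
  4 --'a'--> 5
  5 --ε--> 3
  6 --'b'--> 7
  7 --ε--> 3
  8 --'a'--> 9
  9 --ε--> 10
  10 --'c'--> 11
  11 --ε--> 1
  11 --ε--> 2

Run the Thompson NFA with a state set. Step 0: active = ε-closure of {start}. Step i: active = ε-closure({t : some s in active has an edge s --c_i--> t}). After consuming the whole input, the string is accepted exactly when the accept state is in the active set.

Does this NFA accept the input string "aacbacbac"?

Answer: ACCEPT

Steps:
initial (ε-close {0}): {0,2,4,6}
'a' @ 1: {3,5,8}
'a' @ 2: {9,10}
'c' @ 3: {1,2,4,6,11}  ✓accept
'b' @ 4: {3,7,8}
'a' @ 5: {9,10}
'c' @ 6: {1,2,4,6,11}  ✓accept
'b' @ 7: {3,7,8}
'a' @ 8: {9,10}
'c' @ 9: {1,2,4,6,11}  ✓accept
after full input: {1,2,4,6,11}  (accept=1 in)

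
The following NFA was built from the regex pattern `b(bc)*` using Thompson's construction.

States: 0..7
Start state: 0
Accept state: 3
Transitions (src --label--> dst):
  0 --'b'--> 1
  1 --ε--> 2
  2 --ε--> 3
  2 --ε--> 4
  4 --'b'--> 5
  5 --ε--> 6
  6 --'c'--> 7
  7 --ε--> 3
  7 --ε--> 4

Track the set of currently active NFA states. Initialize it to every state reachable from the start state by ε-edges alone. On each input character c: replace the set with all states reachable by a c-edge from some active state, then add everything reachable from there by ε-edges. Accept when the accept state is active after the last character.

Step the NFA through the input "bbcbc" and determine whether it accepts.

Answer: ACCEPT

Steps:
S₀ = ε-closure({0}) = {0}
'b' @ 1: {1,2,3,4}  [accepting]
'b' @ 2: {5,6}
'c' @ 3: {3,4,7}  [accepting]
'b' @ 4: {5,6}
'c' @ 5: {3,4,7}  [accepting]
end set {3,4,7} — state 3 in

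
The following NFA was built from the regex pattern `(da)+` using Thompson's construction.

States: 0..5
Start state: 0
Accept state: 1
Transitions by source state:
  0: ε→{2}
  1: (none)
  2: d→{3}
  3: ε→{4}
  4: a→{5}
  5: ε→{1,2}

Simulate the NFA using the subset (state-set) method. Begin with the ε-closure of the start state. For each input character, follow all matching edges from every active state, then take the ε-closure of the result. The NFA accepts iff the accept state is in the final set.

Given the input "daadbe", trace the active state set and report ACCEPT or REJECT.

start: ε-closure({0}) = {0,2}
'd' @ 1: {3,4}
'a' @ 2: {1,2,5}  ✓accept
'a' @ 3: {}  — state set empty
rest 'dbe' ignored (set empty)
final: {}; accept 1 not in set

Answer: REJECT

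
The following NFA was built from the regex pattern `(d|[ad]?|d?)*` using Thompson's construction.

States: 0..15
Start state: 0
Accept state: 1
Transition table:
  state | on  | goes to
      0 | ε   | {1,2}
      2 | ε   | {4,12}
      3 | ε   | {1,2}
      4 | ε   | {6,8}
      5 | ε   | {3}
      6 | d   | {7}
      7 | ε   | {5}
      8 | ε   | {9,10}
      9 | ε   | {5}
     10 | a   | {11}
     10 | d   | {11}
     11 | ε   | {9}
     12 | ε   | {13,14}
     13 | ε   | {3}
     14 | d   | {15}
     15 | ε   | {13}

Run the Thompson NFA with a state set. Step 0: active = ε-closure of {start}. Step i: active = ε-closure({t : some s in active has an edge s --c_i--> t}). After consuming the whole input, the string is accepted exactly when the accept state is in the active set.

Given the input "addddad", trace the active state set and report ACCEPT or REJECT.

S₀ = ε-closure({0}) = {0,1,2,3,4,5,6,8,9,10,12,13,14}
'a' @ 1: {1,2,3,4,5,6,8,9,10,11,12,13,14}  [accepting]
'd' @ 2: {1,2,3,4,5,6,7,8,9,10,11,12,13,14,15}  [accepting]
'd' @ 3: {1,2,3,4,5,6,7,8,9,10,11,12,13,14,15}  [accepting]
'd' @ 4: {1,2,3,4,5,6,7,8,9,10,11,12,13,14,15}  [accepting]
'd' @ 5: {1,2,3,4,5,6,7,8,9,10,11,12,13,14,15}  [accepting]
'a' @ 6: {1,2,3,4,5,6,8,9,10,11,12,13,14}  [accepting]
'd' @ 7: {1,2,3,4,5,6,7,8,9,10,11,12,13,14,15}  [accepting]
final: {1,2,3,4,5,6,7,8,9,10,11,12,13,14,15}; accept 1 in set

Answer: ACCEPT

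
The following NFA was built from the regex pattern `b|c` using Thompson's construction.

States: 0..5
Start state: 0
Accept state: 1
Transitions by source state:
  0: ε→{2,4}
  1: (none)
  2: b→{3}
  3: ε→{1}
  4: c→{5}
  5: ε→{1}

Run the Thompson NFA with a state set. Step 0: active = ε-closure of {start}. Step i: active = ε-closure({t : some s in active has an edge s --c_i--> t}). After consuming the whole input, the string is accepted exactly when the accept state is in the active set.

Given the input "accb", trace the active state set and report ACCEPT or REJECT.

initial (ε-close {0}): {0,2,4}
'a' @ 1: {}  — dead — no transitions
rest 'ccb' ignored (set empty)
end set {} — state 1 not in

Answer: REJECT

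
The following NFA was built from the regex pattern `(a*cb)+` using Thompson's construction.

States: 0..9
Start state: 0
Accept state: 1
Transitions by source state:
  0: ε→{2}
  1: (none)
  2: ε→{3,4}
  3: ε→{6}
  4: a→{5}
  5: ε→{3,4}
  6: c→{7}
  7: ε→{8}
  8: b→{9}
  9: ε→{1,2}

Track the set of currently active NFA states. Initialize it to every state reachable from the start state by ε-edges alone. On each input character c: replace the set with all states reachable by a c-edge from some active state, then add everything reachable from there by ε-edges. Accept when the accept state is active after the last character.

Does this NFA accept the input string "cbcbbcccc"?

S₀ = ε-closure({0}) = {0,2,3,4,6}
'c' @ 1: {7,8}
'b' @ 2: {1,2,3,4,6,9}  ✓accept
'c' @ 3: {7,8}
'b' @ 4: {1,2,3,4,6,9}  ✓accept
'b' @ 5: {}  — no active states
rest 'cccc' ignored (set empty)
final: {}; accept 1 not in set

Answer: REJECT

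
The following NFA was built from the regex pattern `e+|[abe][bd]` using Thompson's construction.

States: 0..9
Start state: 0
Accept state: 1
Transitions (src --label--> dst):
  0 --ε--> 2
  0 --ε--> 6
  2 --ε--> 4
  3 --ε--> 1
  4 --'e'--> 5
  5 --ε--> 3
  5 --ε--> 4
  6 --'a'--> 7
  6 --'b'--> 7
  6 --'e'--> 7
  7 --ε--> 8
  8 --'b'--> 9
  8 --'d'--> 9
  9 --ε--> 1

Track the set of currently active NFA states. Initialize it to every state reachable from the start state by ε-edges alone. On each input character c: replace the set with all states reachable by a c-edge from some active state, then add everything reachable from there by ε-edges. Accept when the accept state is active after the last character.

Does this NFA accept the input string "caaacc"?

Answer: REJECT

Derivation:
S₀ = ε-closure({0}) = {0,2,4,6}
'c' @ 1: {}  — state set empty
rest 'aaacc' ignored (set empty)
final: {}; accept 1 not in set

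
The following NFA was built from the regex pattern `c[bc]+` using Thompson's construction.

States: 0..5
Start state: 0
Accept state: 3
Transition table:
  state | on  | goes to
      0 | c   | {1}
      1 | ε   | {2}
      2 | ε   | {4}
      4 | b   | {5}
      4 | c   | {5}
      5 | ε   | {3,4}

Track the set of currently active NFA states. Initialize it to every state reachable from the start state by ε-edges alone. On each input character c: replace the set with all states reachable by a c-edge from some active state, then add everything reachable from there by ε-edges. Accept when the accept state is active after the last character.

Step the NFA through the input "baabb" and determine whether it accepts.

Answer: REJECT

Steps:
initial (ε-close {0}): {0}
'b' @ 1: {}  — state set empty
rest 'aabb' ignored (set empty)
after full input: {}  (accept=3 not in)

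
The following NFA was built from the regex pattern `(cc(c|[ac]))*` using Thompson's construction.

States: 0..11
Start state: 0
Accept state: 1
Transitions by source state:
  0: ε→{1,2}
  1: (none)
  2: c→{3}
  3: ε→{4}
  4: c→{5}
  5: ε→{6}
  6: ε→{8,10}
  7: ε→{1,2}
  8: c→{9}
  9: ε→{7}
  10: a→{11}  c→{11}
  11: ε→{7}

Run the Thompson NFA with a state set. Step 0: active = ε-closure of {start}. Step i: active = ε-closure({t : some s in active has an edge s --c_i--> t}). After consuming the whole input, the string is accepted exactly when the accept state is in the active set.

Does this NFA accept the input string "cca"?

Answer: ACCEPT

Trace:
initial (ε-close {0}): {0,1,2}
'c' @ 1: {3,4}
'c' @ 2: {5,6,8,10}
'a' @ 3: {1,2,7,11}  ✓accept
after full input: {1,2,7,11}  (accept=1 in)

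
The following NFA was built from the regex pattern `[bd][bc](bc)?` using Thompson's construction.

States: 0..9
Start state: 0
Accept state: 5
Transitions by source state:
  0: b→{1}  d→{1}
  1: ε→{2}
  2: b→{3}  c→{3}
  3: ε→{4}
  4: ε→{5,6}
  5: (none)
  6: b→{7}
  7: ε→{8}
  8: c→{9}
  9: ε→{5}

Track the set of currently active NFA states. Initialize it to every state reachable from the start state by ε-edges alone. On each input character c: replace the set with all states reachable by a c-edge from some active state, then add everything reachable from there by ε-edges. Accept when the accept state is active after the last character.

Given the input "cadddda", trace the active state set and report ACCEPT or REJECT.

initial (ε-close {0}): {0}
'c' @ 1: {}  — state set empty
rest 'adddda' ignored (set empty)
end set {} — state 5 not in

Answer: REJECT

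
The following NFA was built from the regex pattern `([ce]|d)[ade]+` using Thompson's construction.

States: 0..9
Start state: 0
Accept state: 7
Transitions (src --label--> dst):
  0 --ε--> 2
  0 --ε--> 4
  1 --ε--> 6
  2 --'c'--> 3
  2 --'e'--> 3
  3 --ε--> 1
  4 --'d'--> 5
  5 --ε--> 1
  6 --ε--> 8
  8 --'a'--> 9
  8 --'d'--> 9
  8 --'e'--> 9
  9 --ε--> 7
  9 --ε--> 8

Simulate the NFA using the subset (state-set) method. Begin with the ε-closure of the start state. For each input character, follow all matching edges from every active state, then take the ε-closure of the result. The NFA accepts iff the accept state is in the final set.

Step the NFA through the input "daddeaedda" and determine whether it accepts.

Answer: ACCEPT

Steps:
initial (ε-close {0}): {0,2,4}
'd' @ 1: {1,5,6,8}
'a' @ 2: {7,8,9}  ✓accept
'd' @ 3: {7,8,9}  ✓accept
'd' @ 4: {7,8,9}  ✓accept
'e' @ 5: {7,8,9}  ✓accept
'a' @ 6: {7,8,9}  ✓accept
'e' @ 7: {7,8,9}  ✓accept
'd' @ 8: {7,8,9}  ✓accept
'd' @ 9: {7,8,9}  ✓accept
'a' @ 10: {7,8,9}  ✓accept
final: {7,8,9}; accept 7 in set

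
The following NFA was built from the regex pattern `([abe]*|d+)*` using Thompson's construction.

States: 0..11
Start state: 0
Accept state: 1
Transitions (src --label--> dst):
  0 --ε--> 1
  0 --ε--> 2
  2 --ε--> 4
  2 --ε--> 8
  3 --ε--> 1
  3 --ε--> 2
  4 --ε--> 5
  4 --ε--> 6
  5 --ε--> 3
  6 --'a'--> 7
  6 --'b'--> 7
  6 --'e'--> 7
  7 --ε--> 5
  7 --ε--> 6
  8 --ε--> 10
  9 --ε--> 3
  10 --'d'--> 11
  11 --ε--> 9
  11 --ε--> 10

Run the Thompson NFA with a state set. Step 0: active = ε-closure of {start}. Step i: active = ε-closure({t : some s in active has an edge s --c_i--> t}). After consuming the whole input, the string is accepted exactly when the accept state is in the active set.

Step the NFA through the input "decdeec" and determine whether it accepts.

Answer: REJECT

Trace:
initial (ε-close {0}): {0,1,2,3,4,5,6,8,10}
'd' @ 1: {1,2,3,4,5,6,8,9,10,11}  [accepting]
'e' @ 2: {1,2,3,4,5,6,7,8,10}  [accepting]
'c' @ 3: {}  — no active states
rest 'deec' ignored (set empty)
after full input: {}  (accept=1 not in)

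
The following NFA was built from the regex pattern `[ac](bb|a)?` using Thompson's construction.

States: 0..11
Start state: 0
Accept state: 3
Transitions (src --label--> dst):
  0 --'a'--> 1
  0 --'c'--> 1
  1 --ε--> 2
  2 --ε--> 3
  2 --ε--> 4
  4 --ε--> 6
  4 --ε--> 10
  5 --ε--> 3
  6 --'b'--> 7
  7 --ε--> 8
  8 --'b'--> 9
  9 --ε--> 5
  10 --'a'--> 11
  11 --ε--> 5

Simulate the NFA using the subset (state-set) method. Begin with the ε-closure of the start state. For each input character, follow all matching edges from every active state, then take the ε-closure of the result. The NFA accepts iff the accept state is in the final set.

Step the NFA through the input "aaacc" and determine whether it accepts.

S₀ = ε-closure({0}) = {0}
'a' @ 1: {1,2,3,4,6,10}  ✓accept
'a' @ 2: {3,5,11}  ✓accept
'a' @ 3: {}  — dead — no transitions
rest 'cc' ignored (set empty)
end set {} — state 3 not in

Answer: REJECT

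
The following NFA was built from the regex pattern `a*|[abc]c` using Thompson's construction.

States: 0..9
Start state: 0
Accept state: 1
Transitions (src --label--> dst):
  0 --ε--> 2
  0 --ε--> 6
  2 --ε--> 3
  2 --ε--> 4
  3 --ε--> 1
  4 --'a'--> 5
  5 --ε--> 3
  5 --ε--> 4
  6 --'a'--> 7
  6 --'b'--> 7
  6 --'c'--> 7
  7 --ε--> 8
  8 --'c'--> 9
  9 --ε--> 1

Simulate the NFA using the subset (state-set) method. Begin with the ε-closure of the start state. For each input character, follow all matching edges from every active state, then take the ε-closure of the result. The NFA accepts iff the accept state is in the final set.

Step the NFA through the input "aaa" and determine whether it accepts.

initial (ε-close {0}): {0,1,2,3,4,6}
'a' @ 1: {1,3,4,5,7,8}  ✓accept
'a' @ 2: {1,3,4,5}  ✓accept
'a' @ 3: {1,3,4,5}  ✓accept
after full input: {1,3,4,5}  (accept=1 in)

Answer: ACCEPT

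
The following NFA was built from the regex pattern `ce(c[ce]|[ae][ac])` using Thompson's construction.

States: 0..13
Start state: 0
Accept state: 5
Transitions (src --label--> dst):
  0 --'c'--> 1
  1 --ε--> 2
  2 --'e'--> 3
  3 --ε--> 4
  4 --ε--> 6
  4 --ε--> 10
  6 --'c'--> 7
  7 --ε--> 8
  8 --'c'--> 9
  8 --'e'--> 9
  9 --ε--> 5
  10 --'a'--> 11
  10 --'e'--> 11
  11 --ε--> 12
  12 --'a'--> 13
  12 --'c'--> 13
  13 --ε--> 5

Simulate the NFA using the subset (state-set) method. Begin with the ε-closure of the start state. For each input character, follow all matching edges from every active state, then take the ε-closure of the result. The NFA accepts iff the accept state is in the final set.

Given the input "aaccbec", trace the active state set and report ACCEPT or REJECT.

Answer: REJECT

Derivation:
start: ε-closure({0}) = {0}
'a' @ 1: {}  — no active states
rest 'accbec' ignored (set empty)
final: {}; accept 5 not in set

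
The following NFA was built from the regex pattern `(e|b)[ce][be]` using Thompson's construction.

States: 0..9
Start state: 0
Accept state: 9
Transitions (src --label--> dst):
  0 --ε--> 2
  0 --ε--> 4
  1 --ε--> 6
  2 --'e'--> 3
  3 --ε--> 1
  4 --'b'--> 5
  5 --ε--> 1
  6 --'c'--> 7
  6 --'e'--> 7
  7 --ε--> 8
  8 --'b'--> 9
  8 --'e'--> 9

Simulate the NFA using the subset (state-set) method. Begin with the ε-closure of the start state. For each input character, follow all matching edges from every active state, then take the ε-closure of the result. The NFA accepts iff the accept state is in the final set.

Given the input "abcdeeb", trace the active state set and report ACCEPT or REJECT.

S₀ = ε-closure({0}) = {0,2,4}
'a' @ 1: {}  — no active states
rest 'bcdeeb' ignored (set empty)
end set {} — state 9 not in

Answer: REJECT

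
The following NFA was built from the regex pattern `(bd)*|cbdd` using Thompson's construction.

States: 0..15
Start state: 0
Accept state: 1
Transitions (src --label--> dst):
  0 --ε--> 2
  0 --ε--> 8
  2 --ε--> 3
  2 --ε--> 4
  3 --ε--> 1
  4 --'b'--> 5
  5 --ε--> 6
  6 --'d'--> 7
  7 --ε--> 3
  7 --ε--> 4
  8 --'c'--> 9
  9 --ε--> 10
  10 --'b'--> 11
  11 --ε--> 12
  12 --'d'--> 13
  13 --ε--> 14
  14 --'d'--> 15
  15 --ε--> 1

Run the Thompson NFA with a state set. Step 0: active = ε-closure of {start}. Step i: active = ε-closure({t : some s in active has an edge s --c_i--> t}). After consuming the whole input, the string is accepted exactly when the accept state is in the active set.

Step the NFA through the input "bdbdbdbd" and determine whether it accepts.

Answer: ACCEPT

Derivation:
initial (ε-close {0}): {0,1,2,3,4,8}
'b' @ 1: {5,6}
'd' @ 2: {1,3,4,7}  (accept∈set)
'b' @ 3: {5,6}
'd' @ 4: {1,3,4,7}  (accept∈set)
'b' @ 5: {5,6}
'd' @ 6: {1,3,4,7}  (accept∈set)
'b' @ 7: {5,6}
'd' @ 8: {1,3,4,7}  (accept∈set)
after full input: {1,3,4,7}  (accept=1 in)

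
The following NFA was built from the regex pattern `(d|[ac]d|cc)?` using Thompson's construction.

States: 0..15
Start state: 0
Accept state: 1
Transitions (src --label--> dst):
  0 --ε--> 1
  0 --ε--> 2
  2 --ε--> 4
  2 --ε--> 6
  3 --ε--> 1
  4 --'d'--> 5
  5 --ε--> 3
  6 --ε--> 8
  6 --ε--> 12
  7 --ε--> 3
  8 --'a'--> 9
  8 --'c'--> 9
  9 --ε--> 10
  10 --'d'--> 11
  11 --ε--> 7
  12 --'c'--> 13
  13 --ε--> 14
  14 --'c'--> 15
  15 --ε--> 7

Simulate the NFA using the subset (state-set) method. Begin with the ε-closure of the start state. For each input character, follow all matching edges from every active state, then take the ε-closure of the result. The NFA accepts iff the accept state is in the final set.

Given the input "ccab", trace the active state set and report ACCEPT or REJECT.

start: ε-closure({0}) = {0,1,2,4,6,8,12}
'c' @ 1: {9,10,13,14}
'c' @ 2: {1,3,7,15}  [accepting]
'a' @ 3: {}  — no active states
rest 'b' ignored (set empty)
after full input: {}  (accept=1 not in)

Answer: REJECT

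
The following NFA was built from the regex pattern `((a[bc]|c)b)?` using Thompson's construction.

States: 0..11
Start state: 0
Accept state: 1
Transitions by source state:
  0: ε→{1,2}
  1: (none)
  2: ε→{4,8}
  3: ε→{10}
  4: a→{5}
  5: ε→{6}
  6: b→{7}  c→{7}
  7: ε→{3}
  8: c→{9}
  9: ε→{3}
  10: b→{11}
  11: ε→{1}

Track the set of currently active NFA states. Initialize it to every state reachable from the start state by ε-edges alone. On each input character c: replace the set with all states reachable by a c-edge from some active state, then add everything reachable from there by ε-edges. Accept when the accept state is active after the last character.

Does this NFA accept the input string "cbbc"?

Answer: REJECT

Steps:
initial (ε-close {0}): {0,1,2,4,8}
'c' @ 1: {3,9,10}
'b' @ 2: {1,11}  [accepting]
'b' @ 3: {}  — dead — no transitions
rest 'c' ignored (set empty)
end set {} — state 1 not in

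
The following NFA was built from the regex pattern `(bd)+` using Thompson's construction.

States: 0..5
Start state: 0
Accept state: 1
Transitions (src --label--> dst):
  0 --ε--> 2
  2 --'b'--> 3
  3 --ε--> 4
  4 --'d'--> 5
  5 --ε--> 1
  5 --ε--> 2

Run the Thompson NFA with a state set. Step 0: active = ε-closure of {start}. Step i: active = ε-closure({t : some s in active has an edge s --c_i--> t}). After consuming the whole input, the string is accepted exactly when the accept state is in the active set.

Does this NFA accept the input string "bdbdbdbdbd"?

Answer: ACCEPT

Steps:
S₀ = ε-closure({0}) = {0,2}
'b' @ 1: {3,4}
'd' @ 2: {1,2,5}  (accept∈set)
'b' @ 3: {3,4}
'd' @ 4: {1,2,5}  (accept∈set)
'b' @ 5: {3,4}
'd' @ 6: {1,2,5}  (accept∈set)
'b' @ 7: {3,4}
'd' @ 8: {1,2,5}  (accept∈set)
'b' @ 9: {3,4}
'd' @ 10: {1,2,5}  (accept∈set)
final: {1,2,5}; accept 1 in set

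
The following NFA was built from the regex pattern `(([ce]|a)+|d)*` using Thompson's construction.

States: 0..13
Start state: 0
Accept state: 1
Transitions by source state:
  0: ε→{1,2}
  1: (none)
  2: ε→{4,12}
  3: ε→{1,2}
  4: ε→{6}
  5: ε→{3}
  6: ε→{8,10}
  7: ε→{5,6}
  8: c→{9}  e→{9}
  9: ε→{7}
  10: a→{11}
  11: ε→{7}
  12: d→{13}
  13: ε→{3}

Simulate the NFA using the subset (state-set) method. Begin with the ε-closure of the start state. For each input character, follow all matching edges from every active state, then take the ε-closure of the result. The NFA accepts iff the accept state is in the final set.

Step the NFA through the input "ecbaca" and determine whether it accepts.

Answer: REJECT

Derivation:
start: ε-closure({0}) = {0,1,2,4,6,8,10,12}
'e' @ 1: {1,2,3,4,5,6,7,8,9,10,12}  ✓accept
'c' @ 2: {1,2,3,4,5,6,7,8,9,10,12}  ✓accept
'b' @ 3: {}  — dead — no transitions
rest 'aca' ignored (set empty)
end set {} — state 1 not in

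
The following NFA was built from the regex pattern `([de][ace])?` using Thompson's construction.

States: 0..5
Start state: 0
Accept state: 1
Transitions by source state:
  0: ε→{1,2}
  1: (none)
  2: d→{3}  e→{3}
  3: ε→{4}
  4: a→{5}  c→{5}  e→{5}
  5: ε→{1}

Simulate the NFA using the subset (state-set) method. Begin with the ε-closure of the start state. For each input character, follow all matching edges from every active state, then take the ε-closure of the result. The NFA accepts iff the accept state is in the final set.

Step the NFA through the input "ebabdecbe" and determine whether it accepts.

Answer: REJECT

Derivation:
S₀ = ε-closure({0}) = {0,1,2}
'e' @ 1: {3,4}
'b' @ 2: {}  — no active states
rest 'abdecbe' ignored (set empty)
final: {}; accept 1 not in set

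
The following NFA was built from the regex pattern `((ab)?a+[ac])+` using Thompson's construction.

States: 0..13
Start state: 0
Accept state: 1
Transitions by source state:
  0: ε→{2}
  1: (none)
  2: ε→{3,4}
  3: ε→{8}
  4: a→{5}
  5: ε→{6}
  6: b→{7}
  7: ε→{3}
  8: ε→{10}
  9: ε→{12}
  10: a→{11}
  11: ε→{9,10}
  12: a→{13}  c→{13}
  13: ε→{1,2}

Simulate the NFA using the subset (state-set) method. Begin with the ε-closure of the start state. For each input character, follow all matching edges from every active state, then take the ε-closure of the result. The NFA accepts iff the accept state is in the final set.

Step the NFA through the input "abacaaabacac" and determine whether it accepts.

initial (ε-close {0}): {0,2,3,4,8,10}
'a' @ 1: {5,6,9,10,11,12}
'b' @ 2: {3,7,8,10}
'a' @ 3: {9,10,11,12}
'c' @ 4: {1,2,3,4,8,10,13}  (accept∈set)
'a' @ 5: {5,6,9,10,11,12}
'a' @ 6: {1,2,3,4,8,9,10,11,12,13}  (accept∈set)
'a' @ 7: {1,2,3,4,5,6,8,9,10,11,12,13}  (accept∈set)
'b' @ 8: {3,7,8,10}
'a' @ 9: {9,10,11,12}
'c' @ 10: {1,2,3,4,8,10,13}  (accept∈set)
'a' @ 11: {5,6,9,10,11,12}
'c' @ 12: {1,2,3,4,8,10,13}  (accept∈set)
after full input: {1,2,3,4,8,10,13}  (accept=1 in)

Answer: ACCEPT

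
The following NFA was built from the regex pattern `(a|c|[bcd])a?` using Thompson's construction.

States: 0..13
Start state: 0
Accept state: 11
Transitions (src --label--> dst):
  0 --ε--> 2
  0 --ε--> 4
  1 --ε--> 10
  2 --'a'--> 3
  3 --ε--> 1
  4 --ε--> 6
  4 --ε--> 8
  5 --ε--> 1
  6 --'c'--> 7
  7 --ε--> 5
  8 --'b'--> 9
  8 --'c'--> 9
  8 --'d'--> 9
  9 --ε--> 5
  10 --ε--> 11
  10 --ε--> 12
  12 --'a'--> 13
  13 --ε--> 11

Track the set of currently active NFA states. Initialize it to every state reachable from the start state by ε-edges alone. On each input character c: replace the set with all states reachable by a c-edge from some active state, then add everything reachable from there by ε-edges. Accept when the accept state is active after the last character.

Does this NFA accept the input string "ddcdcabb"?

Answer: REJECT

Derivation:
initial (ε-close {0}): {0,2,4,6,8}
'd' @ 1: {1,5,9,10,11,12}  (accept∈set)
'd' @ 2: {}  — no active states
rest 'cdcabb' ignored (set empty)
end set {} — state 11 not in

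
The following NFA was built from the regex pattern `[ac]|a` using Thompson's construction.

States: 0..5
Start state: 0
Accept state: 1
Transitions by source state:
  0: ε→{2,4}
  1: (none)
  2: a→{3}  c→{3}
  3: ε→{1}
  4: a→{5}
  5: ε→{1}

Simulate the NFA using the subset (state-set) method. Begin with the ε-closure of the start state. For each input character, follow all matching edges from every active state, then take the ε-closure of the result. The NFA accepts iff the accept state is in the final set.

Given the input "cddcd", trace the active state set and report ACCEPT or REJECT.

S₀ = ε-closure({0}) = {0,2,4}
'c' @ 1: {1,3}  (accept∈set)
'd' @ 2: {}  — no active states
rest 'dcd' ignored (set empty)
final: {}; accept 1 not in set

Answer: REJECT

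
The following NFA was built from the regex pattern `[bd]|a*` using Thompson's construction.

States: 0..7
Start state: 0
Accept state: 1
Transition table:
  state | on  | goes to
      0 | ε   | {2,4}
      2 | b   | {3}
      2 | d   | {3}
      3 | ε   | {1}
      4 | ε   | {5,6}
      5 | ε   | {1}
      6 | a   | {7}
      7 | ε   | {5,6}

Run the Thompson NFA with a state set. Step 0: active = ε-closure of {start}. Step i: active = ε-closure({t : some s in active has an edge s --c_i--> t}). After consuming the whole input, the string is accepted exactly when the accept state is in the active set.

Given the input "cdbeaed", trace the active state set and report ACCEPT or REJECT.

Answer: REJECT

Trace:
start: ε-closure({0}) = {0,1,2,4,5,6}
'c' @ 1: {}  — dead — no transitions
rest 'dbeaed' ignored (set empty)
end set {} — state 1 not in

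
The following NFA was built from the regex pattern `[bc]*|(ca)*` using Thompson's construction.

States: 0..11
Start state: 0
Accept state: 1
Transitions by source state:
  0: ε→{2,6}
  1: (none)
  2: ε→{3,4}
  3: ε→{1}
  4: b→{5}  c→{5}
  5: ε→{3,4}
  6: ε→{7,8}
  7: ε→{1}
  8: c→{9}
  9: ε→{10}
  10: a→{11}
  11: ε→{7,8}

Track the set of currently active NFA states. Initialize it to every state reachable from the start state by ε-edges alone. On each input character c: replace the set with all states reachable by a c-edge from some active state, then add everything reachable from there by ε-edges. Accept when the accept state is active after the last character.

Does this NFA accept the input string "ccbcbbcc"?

S₀ = ε-closure({0}) = {0,1,2,3,4,6,7,8}
'c' @ 1: {1,3,4,5,9,10}  (accept∈set)
'c' @ 2: {1,3,4,5}  (accept∈set)
'b' @ 3: {1,3,4,5}  (accept∈set)
'c' @ 4: {1,3,4,5}  (accept∈set)
'b' @ 5: {1,3,4,5}  (accept∈set)
'b' @ 6: {1,3,4,5}  (accept∈set)
'c' @ 7: {1,3,4,5}  (accept∈set)
'c' @ 8: {1,3,4,5}  (accept∈set)
after full input: {1,3,4,5}  (accept=1 in)

Answer: ACCEPT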